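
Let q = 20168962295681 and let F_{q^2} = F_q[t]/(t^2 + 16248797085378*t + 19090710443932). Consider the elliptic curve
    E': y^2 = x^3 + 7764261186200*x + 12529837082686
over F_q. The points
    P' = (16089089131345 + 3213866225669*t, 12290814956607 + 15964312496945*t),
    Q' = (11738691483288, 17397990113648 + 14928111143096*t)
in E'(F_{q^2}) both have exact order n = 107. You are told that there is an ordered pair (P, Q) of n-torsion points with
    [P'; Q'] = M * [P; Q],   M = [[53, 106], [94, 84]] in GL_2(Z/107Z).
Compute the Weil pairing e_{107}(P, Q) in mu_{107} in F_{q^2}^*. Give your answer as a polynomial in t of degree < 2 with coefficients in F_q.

5180705030589 + 19260644445044*t

Alternating bilinearity on E[107] (values in mu_{107} in F_{20168962295681^2}) gives e(P',Q') = e(P,Q)^det(M).
Hence e(P,Q) = e(P',Q')^{35} where 35 = 52^{-1} mod 107.
Double-and-add over 1101011: 7-1 doublings, 5-1 additions; each step l_{T,T}/v_{2T} or l_{T,P'}/v at Q'+S for random S.
Miller gives e_{107}(P',Q') = 3288325454309 + 4093850791711*t in F_{20168962295681^2}.
Hence e(P,Q) = 5180705030589 + 19260644445044*t in F_{20168962295681^2}^*.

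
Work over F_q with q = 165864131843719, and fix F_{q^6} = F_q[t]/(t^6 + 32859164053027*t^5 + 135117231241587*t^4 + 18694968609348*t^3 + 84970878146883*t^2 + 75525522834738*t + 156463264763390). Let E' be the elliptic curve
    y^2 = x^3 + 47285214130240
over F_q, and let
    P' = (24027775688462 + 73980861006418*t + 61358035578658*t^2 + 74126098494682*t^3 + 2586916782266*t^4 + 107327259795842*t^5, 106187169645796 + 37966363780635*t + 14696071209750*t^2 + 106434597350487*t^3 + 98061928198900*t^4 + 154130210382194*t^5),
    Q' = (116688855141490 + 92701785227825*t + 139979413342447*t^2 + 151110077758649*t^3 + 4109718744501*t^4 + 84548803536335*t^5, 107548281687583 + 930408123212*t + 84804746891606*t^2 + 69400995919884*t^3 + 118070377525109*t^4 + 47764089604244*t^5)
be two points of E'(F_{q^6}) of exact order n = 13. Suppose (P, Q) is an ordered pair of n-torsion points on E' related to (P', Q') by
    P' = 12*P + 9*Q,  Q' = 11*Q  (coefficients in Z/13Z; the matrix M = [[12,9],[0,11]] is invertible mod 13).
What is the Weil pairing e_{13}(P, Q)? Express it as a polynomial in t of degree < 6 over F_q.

e_{13}(aP+bQ,cP+dQ) = e_{13}(P,Q)^(ad-bc); with (a,b,c,d)=(12,9,0,11) this gives the det-13 law.
Inverting 2 mod 13: 7. Thus e_{13}(P,Q) = e(P',Q')^{7}.
Double-and-add over 1101: 4-1 doublings, 3-1 additions; each step l_{T,T}/v_{2T} or l_{T,P'}/v at Q'+S for random S.
Miller gives e_{13}(P',Q') = 85257691330746 + 19528631484832*t + 15650937930167*t^2 + 61793997640842*t^3 + 90793426098912*t^4 + 101431272735002*t^5 in F_{165864131843719^6}.
Hence e(P,Q) = 104578084603803 + 42476151587580*t + 138784709886285*t^2 + 82761055432129*t^3 + 112784077776785*t^4 + 77012256397296*t^5 in F_{165864131843719^6}^*.

104578084603803 + 42476151587580*t + 138784709886285*t^2 + 82761055432129*t^3 + 112784077776785*t^4 + 77012256397296*t^5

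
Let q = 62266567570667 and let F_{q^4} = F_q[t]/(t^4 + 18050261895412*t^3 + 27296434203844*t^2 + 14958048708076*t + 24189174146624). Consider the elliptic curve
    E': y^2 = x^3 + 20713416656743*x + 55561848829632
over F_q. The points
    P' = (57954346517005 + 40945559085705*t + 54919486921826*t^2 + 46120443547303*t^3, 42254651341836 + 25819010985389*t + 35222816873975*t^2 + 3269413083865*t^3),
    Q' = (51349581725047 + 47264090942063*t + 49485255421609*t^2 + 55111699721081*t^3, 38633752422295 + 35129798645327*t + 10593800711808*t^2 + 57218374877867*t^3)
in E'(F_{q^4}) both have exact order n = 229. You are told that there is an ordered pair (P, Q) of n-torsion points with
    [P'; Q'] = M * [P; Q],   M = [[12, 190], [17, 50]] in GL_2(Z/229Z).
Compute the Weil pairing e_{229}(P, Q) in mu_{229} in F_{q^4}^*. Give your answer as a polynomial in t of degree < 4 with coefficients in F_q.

54023805990200 + 16226553808756*t + 59670335840147*t^2 + 61634114013966*t^3

Alternating bilinearity on E[229] (values in mu_{229} in F_{62266567570667^4}) gives e(P',Q') = e(P,Q)^det(M).
Inverting 118 mod 229: 33. Thus e_{229}(P,Q) = e(P',Q')^{33}.
n = 229 = (11100101)_2 (8 bits, wt 5); accumulate f_{229,P'}(Q'+S)/f_{229,P'}(S) along the 7-step ladder.
Result: e(P',Q') = 16712982056241 + 17139037873533*t + 38673017305539*t^2 + 22374853793036*t^3.
Thus e_{229}(P,Q) = 54023805990200 + 16226553808756*t + 59670335840147*t^2 + 61634114013966*t^3.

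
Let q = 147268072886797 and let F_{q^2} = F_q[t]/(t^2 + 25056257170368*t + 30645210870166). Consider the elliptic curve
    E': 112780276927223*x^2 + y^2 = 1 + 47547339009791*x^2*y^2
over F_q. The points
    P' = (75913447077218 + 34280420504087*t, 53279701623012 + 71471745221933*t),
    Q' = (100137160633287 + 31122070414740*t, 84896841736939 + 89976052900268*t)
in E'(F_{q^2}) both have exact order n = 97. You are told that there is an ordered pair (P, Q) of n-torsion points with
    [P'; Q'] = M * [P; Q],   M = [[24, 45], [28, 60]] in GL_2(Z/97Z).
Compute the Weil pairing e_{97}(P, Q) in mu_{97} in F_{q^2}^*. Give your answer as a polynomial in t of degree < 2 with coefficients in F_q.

The 97-Weil pairing on E[97] over F_{147268072886797} is alternating-bilinear: e_{97}(P',Q') = e_{97}(P,Q)^det(M).
Inverting 83 mod 97: 90. Thus e_{97}(P,Q) = e(P',Q')^{90}.
Map (x,y)_Ed via u=(1+y)/(1-y), v=(1+y)/((1-y)x) to Montgomery A=136512593591640,B=8036809388612; then to (a',b')=(42896378762385,82193808427798).
Build f_{97,P'} and f_{97,Q'} via the 7-bit ladder of 97=1100001_2; evaluate at shifted divisors; quotient in F_{147268072886797^2}.
The quotient is 65756880212207 + 37292740693808*t.
(65756880212207 + 37292740693808*t)^{90} mod (147268072886797,f) = 4204902104563 + 129562991828503*t.

4204902104563 + 129562991828503*t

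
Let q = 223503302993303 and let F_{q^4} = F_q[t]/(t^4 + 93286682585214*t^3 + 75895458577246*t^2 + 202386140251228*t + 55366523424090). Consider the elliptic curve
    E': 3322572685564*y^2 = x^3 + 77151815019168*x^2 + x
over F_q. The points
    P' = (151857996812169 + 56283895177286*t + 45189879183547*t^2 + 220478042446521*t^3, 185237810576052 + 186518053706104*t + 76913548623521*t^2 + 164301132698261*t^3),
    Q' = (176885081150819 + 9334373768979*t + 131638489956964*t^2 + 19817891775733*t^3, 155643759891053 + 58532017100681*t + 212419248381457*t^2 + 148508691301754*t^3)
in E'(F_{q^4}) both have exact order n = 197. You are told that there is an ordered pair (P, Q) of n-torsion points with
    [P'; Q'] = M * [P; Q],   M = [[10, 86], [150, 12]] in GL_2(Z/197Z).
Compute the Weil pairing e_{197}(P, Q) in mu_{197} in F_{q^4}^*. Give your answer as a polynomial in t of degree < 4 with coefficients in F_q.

Alternating bilinearity on E[197] (values in mu_{197} in F_{223503302993303^4}) gives e(P',Q') = e(P,Q)^det(M).
Inverting 25 mod 197: 134. Thus e_{197}(P,Q) = e(P',Q')^{134}.
(x,y)|->(109764426513590x+2255859546496,109764426513590y) sends E' to y^2=x^3+193304971092796*x+180993579547145.
Build f_{197,P'} and f_{197,Q'} via the 8-bit ladder of 197=11000101_2; evaluate at shifted divisors; quotient in F_{223503302993303^4}.
So e_{197}(P',Q') = 73571125084785 + 52969540782421*t + 95287254713898*t^2 + 115860756543738*t^3.
e_{197}(P,Q) = (73571125084785 + 52969540782421*t + 95287254713898*t^2 + 115860756543738*t^3)^{134} = 95209155582949 + 122903698626572*t + 19980566479864*t^2 + 157003288896141*t^3.

95209155582949 + 122903698626572*t + 19980566479864*t^2 + 157003288896141*t^3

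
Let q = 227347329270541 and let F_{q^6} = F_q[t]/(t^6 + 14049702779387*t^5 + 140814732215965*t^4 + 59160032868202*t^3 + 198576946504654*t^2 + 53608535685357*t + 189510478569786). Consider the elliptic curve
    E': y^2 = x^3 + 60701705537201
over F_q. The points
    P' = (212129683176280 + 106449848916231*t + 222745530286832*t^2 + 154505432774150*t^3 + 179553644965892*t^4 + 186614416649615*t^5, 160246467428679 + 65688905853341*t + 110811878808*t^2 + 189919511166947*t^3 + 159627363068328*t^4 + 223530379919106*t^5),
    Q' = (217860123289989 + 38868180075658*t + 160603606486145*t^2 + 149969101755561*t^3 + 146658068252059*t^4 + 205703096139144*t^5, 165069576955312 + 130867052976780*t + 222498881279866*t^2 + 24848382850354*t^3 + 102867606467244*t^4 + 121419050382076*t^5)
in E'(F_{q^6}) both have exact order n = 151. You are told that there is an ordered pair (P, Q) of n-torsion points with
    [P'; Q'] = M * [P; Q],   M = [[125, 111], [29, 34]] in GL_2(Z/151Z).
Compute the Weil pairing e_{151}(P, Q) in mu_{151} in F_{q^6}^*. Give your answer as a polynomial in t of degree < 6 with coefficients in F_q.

123394858174333 + 26583425798858*t + 143262700287181*t^2 + 155816731369252*t^3 + 53650580148011*t^4 + 117317459385423*t^5

The 151-Weil pairing on E[151] over F_{227347329270541} is alternating-bilinear: e_{151}(P',Q') = e_{151}(P,Q)^det(M).
det(M) mod 151 = 125; its inverse in (Z/151)^* is 29 (check: 125*29 mod 151 = 1).
Run Miller on y^2=x^3+60701705537201 over F_{227347329270541}: ladder 10010111 (8 bits); e = f_P(D_Q)/f_Q(D_P).
Miller gives e_{151}(P',Q') = 33682548499539 + 77490669092865*t + 15841519017465*t^2 + 211839584093181*t^3 + 103743596337417*t^4 + 120604724890626*t^5 in F_{227347329270541^6}.
Hence e(P,Q) = 123394858174333 + 26583425798858*t + 143262700287181*t^2 + 155816731369252*t^3 + 53650580148011*t^4 + 117317459385423*t^5 in F_{227347329270541^6}^*.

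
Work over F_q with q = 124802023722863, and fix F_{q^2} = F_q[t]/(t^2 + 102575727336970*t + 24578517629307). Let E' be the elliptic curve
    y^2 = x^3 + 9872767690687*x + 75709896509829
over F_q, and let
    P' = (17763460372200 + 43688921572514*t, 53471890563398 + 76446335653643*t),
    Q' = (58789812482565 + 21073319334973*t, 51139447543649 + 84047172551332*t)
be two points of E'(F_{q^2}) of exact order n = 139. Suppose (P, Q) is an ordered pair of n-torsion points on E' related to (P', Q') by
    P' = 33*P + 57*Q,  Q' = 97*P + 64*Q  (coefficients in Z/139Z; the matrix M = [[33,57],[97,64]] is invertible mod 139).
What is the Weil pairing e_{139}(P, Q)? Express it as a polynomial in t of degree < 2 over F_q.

e_{139} is bilinear + alternating on E[139], so e_{139}(33*P + 57*Q, 97*P + 64*Q) = e_{139}(P,Q)^(33*64-57*97).
So e_{139}(P,Q) = e_{139}(P',Q')^{12}, since 58*12 = 1 mod 139.
Double-and-add over 10001011: 8-1 doublings, 4-1 additions; each step l_{T,T}/v_{2T} or l_{T,P'}/v at Q'+S for random S.
Result: e(P',Q') = 87653713421059 + 77491411018574*t.
e_{139}(P,Q) = (87653713421059 + 77491411018574*t)^{12} = 99597007403829 + 77720707901204*t.

99597007403829 + 77720707901204*t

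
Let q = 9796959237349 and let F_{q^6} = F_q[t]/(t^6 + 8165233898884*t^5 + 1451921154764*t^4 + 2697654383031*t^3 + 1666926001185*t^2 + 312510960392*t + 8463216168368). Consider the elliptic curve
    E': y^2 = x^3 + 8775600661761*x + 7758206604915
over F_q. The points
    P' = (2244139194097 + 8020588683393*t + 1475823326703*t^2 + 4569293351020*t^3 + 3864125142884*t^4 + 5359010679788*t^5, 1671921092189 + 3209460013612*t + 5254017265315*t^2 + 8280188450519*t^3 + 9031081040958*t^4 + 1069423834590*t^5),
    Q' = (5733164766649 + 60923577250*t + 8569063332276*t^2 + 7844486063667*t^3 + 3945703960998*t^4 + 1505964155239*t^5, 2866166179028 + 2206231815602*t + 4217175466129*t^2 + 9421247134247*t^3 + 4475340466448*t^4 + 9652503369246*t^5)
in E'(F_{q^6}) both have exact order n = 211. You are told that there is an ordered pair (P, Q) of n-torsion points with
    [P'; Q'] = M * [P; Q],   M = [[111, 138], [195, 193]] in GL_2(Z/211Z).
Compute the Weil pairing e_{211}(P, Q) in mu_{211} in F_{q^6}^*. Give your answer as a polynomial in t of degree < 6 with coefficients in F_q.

Under M = [[111,138],[195,193]] in GL_2(Z/211), e_{211}(P',Q') = e_{211}(P,Q)^(111*193-138*195 mod 211).
Hence e(P,Q) = e(P',Q')^{210} where 210 = 210^{-1} mod 211.
Miller loop for e_{211} over F_{9796959237349^6}: bits of 211 = 11010011; 7 double steps + 4 add steps, l/v at each.
So e_{211}(P',Q') = 5395278404396 + 9715350835066*t + 7656663666928*t^2 + 7418618953615*t^3 + 6113808510185*t^4 + 4631823766255*t^5.
Raise to 210: e(P,Q) = 8607734377891 + 4244604126674*t + 753097540053*t^2 + 1072980259523*t^3 + 3573813536840*t^4 + 402953785798*t^5 in mu_{211}.

8607734377891 + 4244604126674*t + 753097540053*t^2 + 1072980259523*t^3 + 3573813536840*t^4 + 402953785798*t^5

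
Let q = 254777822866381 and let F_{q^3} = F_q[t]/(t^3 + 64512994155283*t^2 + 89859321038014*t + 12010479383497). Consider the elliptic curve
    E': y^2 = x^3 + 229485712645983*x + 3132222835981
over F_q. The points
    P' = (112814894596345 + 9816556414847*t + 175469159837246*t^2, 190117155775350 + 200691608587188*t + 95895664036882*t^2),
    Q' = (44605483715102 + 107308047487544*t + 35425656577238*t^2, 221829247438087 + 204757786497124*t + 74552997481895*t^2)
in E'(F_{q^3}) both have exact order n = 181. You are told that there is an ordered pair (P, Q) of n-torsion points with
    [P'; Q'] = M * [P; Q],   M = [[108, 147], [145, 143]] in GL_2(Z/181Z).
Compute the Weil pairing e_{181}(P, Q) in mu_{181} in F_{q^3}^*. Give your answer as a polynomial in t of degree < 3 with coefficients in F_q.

The 181-Weil pairing on E[181] over F_{254777822866381} is alternating-bilinear: e_{181}(P',Q') = e_{181}(P,Q)^det(M).
Hence e(P,Q) = e(P',Q')^{126} where 126 = 102^{-1} mod 181.
Double-and-add over 10110101: 8-1 doublings, 5-1 additions; each step l_{T,T}/v_{2T} or l_{T,P'}/v at Q'+S for random S.
Miller gives e_{181}(P',Q') = 146253756364301 + 196575512595165*t + 193341305820946*t^2 in F_{254777822866381^3}.
Finally e_{181}(P,Q) = 128887057942803 + 102130855786069*t + 182193201712784*t^2.

128887057942803 + 102130855786069*t + 182193201712784*t^2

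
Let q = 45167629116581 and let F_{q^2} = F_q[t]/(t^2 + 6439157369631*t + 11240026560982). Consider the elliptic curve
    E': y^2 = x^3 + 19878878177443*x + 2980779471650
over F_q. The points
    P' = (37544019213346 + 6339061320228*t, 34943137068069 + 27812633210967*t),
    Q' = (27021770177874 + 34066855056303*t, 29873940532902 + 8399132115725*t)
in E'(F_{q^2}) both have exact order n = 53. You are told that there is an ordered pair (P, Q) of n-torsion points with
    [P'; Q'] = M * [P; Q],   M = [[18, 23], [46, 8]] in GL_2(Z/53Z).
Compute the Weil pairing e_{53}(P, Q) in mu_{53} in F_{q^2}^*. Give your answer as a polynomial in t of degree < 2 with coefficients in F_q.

7126491110611 + 36418063882424*t

Alternating bilinearity on E[53] (values in mu_{53} in F_{45167629116581^2}) gives e(P',Q') = e(P,Q)^det(M).
Hence e(P,Q) = e(P',Q')^{4} where 4 = 40^{-1} mod 53.
Double-and-add over 110101: 6-1 doublings, 4-1 additions; each step l_{T,T}/v_{2T} or l_{T,P'}/v at Q'+S for random S.
Miller gives e_{53}(P',Q') = 5706329304987 + 23544592710546*t in F_{45167629116581^2}.
e_{53}(P,Q) = (5706329304987 + 23544592710546*t)^{4} = 7126491110611 + 36418063882424*t.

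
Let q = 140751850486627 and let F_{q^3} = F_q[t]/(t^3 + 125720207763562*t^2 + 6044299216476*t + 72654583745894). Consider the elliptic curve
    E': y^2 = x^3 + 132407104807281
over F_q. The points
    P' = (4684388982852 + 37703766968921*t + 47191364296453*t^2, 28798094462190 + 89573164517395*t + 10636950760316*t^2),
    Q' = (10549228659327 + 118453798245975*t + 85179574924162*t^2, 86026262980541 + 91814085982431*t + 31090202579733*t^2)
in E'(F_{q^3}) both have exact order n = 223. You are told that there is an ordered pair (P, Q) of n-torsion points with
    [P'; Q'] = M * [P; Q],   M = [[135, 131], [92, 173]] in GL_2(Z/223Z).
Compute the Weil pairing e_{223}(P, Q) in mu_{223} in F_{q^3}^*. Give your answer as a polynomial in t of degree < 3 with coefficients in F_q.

Alternating bilinearity on E[223] (values in mu_{223} in F_{140751850486627^3}) gives e(P',Q') = e(P,Q)^det(M).
Inverting 153 mod 223: 86. Thus e_{223}(P,Q) = e(P',Q')^{86}.
n = 223 = (11011111)_2 (8 bits, wt 7); accumulate f_{223,P'}(Q'+S)/f_{223,P'}(S) along the 7-step ladder.
f_P(D_Q)/f_Q(D_P) = 136529575672901 + 14976338975766*t + 37441133944116*t^2.
(136529575672901 + 14976338975766*t + 37441133944116*t^2)^{86} mod (140751850486627,f) = 62314248925830 + 85181217819794*t + 132935211141012*t^2.

62314248925830 + 85181217819794*t + 132935211141012*t^2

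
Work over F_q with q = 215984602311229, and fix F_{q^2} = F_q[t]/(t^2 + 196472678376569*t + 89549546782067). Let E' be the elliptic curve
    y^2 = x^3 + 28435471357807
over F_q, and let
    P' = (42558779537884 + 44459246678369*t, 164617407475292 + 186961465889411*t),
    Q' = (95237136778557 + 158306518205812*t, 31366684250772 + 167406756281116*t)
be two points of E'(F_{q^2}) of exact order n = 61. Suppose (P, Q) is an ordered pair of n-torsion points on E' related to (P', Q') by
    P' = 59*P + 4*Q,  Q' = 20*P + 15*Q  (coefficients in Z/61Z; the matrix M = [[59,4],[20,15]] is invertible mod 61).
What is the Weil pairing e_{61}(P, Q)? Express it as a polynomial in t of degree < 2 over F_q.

62706323746937 + 151060222649460*t

e_{61} is bilinear + alternating on E[61], so e_{61}(59*P + 4*Q, 20*P + 15*Q) = e_{61}(P,Q)^(59*15-4*20).
Hence e(P,Q) = e(P',Q')^{56} where 56 = 12^{-1} mod 61.
Miller loop for e_{61} over F_{215984602311229^2}: bits of 61 = 111101; 5 double steps + 4 add steps, l/v at each.
f_P(D_Q)/f_Q(D_P) = 19992633805197 + 92677282452007*t.
(19992633805197 + 92677282452007*t)^{56} mod (215984602311229,f) = 62706323746937 + 151060222649460*t.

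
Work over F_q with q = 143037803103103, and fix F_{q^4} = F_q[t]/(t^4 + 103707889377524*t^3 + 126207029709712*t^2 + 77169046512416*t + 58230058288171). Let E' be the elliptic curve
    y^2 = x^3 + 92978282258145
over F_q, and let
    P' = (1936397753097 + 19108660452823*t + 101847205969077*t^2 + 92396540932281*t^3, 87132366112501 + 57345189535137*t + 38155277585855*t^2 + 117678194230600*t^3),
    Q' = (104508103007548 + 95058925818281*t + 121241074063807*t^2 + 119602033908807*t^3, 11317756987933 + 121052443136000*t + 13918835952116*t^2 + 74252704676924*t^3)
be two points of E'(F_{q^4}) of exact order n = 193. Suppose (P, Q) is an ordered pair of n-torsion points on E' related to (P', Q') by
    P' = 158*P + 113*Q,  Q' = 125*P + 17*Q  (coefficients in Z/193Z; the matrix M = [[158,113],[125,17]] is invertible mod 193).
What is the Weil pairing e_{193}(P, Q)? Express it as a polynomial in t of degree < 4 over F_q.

70976685852861 + 49453416666341*t + 26740917341011*t^2 + 76816694332370*t^3

Under M = [[158,113],[125,17]] in GL_2(Z/193), e_{193}(P',Q') = e_{193}(P,Q)^(158*17-113*125 mod 193).
158*17 - 113*125 = -11439; reduced mod 193: det = 141, inverse 167.
Run Miller on y^2=x^3+92978282258145 over F_{143037803103103}: ladder 11000001 (8 bits); e = f_P(D_Q)/f_Q(D_P).
Miller gives e_{193}(P',Q') = 4798788607617 + 100078961300873*t + 133213336687257*t^2 + 4554019609535*t^3 in F_{143037803103103^4}.
Thus e_{193}(P,Q) = 70976685852861 + 49453416666341*t + 26740917341011*t^2 + 76816694332370*t^3.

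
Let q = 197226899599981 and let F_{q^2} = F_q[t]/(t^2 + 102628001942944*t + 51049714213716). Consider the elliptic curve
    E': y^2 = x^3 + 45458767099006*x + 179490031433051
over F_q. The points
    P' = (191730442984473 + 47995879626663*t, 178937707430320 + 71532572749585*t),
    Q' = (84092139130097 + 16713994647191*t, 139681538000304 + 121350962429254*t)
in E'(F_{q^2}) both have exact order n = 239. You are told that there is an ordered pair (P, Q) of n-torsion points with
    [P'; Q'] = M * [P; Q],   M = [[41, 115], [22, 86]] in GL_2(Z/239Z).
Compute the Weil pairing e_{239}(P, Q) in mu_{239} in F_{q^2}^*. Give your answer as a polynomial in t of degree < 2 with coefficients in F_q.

The 239-Weil pairing on E[239] over F_{197226899599981} is alternating-bilinear: e_{239}(P',Q') = e_{239}(P,Q)^det(M).
det(M) mod 239 = 40; its inverse in (Z/239)^* is 6 (check: 40*6 mod 239 = 1).
Run Miller on y^2=x^3+45458767099006*x+179490031433051 over F_{197226899599981}: ladder 11101111 (8 bits); e = f_P(D_Q)/f_Q(D_P).
Miller gives e_{239}(P',Q') = 146748396081896 + 63225898369708*t in F_{197226899599981^2}.
Finally e_{239}(P,Q) = 23082361089188 + 184369308201306*t.

23082361089188 + 184369308201306*t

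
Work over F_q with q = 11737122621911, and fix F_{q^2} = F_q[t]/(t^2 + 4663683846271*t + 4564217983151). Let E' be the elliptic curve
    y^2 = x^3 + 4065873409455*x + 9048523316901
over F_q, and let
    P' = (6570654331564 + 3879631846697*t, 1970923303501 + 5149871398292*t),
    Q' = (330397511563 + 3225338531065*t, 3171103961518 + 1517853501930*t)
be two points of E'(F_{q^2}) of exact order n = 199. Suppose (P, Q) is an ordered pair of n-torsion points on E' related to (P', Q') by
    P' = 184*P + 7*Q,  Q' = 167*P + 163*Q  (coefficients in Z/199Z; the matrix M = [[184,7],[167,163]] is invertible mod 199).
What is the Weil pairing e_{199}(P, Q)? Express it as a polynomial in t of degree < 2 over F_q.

Since e_{199}(P,P)=e_{199}(Q,Q)=1 and e_{199}(Q,P)=e_{199}(P,Q)^{-1}, expanding e_{199}(184*P + 7*Q,167*P + 163*Q) leaves e(P,Q)^det(M).
184*163 - 7*167 = 28823; reduced mod 199: det = 167, inverse 143.
Run Miller on y^2=x^3+4065873409455*x+9048523316901 over F_{11737122621911}: ladder 11000111 (8 bits); e = f_P(D_Q)/f_Q(D_P).
f_P(D_Q)/f_Q(D_P) = 2079739705414 + 9036613713136*t.
Thus e_{199}(P,Q) = 7149128748216 + 11323692321068*t.

7149128748216 + 11323692321068*t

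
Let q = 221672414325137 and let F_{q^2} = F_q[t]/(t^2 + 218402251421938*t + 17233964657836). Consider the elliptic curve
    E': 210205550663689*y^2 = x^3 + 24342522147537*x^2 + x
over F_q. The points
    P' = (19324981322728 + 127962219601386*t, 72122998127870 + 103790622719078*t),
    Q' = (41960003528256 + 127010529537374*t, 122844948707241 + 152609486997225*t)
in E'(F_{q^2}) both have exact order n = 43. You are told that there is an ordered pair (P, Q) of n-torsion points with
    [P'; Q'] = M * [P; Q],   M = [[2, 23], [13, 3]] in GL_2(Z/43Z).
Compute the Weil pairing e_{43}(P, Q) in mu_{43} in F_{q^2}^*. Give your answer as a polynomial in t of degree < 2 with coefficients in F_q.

201651578001607 + 127963592589594*t

Under M = [[2,23],[13,3]] in GL_2(Z/43), e_{43}(P',Q') = e_{43}(P,Q)^(2*3-23*13 mod 43).
Hence e(P,Q) = e(P',Q')^{27} where 27 = 8^{-1} mod 43.
Set x_W=42548524685664*u+109212500740797, y_W=42548524685664*v; then E': y_W^2=x_W^3+158457991642099*x_W+142629692528689.
Run Miller on y^2=x^3+158457991642099*x+142629692528689 over F_{221672414325137}: ladder 101011 (6 bits); e = f_P(D_Q)/f_Q(D_P).
Miller gives e_{43}(P',Q') = 93791774748187 + 27895245618075*t in F_{221672414325137^2}.
e_{43}(P,Q) = (93791774748187 + 27895245618075*t)^{27} = 201651578001607 + 127963592589594*t.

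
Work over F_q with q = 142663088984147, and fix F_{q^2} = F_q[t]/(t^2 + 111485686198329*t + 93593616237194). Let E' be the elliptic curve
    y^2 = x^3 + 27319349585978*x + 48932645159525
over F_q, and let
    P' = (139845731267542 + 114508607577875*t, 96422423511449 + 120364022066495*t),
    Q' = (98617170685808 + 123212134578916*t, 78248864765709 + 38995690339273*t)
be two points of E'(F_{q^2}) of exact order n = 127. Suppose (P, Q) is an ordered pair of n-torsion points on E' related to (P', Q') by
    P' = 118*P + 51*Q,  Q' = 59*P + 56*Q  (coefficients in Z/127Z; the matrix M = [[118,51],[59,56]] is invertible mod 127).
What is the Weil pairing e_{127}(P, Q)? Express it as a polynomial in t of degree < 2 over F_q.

e_{127}(aP+bQ,cP+dQ) = e_{127}(P,Q)^(ad-bc); with (a,b,c,d)=(118,51,59,56) this gives the det-127 law.
det(M) mod 127 = 43; its inverse in (Z/127)^* is 65 (check: 43*65 mod 127 = 1).
Double-and-add over 1111111: 7-1 doublings, 7-1 additions; each step l_{T,T}/v_{2T} or l_{T,P'}/v at Q'+S for random S.
Miller gives e_{127}(P',Q') = 116857350810978 + 35096946943268*t in F_{142663088984147^2}.
e_{127}(P,Q) = (116857350810978 + 35096946943268*t)^{65} = 128260653847601 + 16152134621725*t.

128260653847601 + 16152134621725*t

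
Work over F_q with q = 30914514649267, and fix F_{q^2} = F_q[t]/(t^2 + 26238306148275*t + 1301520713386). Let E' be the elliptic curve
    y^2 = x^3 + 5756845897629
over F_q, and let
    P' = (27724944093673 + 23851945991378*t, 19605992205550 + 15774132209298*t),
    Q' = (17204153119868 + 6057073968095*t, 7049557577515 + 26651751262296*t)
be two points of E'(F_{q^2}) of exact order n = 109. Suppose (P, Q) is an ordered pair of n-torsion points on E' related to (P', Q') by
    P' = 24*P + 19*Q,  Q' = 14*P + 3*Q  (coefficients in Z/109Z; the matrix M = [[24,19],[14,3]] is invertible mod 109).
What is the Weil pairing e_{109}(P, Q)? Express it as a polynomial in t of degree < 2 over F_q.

300850728091 + 17510022833468*t

Since e_{109}(P,P)=e_{109}(Q,Q)=1 and e_{109}(Q,P)=e_{109}(P,Q)^{-1}, expanding e_{109}(24*P + 19*Q,14*P + 3*Q) leaves e(P,Q)^det(M).
So e_{109}(P,Q) = e_{109}(P',Q')^{50}, since 24*50 = 1 mod 109.
Double-and-add over 1101101: 7-1 doublings, 5-1 additions; each step l_{T,T}/v_{2T} or l_{T,P'}/v at Q'+S for random S.
Result: e(P',Q') = 6271935452929 + 4531038946445*t.
Finally e_{109}(P,Q) = 300850728091 + 17510022833468*t.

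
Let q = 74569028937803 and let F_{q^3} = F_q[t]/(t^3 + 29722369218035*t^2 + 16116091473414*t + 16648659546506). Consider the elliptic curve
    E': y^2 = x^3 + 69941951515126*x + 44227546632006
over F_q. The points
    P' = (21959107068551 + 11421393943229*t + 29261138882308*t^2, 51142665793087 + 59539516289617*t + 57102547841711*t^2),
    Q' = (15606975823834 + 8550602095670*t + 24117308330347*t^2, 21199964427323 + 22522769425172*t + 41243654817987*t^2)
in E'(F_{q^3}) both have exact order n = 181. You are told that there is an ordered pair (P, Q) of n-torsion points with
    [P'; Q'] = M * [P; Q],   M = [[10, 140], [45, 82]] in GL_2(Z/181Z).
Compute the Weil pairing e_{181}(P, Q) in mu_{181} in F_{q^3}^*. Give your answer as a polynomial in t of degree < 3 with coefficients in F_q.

e_{181} is bilinear + alternating on E[181], so e_{181}(10*P + 140*Q, 45*P + 82*Q) = e_{181}(P,Q)^(10*82-140*45).
Inverting 131 mod 181: 76. Thus e_{181}(P,Q) = e(P',Q')^{76}.
Miller loop for e_{181} over F_{74569028937803^3}: bits of 181 = 10110101; 7 double steps + 4 add steps, l/v at each.
Result: e(P',Q') = 63147354812607 + 45134973811115*t + 53416145083215*t^2.
Finally e_{181}(P,Q) = 37892693456072 + 37523494764731*t + 67748488730049*t^2.

37892693456072 + 37523494764731*t + 67748488730049*t^2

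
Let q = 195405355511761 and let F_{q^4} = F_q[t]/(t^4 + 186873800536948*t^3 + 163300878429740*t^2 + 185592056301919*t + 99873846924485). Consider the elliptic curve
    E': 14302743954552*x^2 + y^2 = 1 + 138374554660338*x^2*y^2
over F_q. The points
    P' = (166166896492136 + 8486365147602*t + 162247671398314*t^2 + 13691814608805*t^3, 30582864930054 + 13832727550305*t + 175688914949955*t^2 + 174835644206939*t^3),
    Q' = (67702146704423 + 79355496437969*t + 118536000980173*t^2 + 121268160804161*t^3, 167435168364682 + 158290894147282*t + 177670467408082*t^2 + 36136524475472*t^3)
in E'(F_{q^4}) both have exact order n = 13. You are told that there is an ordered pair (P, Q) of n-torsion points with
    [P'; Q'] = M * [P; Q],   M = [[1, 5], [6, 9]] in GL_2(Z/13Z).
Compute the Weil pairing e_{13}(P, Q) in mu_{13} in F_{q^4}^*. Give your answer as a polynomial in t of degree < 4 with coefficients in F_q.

133135085274155 + 75506565665269*t + 74744815044132*t^2 + 130815877057276*t^3

Under M = [[1,5],[6,9]] in GL_2(Z/13), e_{13}(P',Q') = e_{13}(P,Q)^(1*9-5*6 mod 13).
Inverting 5 mod 13: 8. Thus e_{13}(P,Q) = e(P',Q')^{8}.
Map (x,y)_Ed via u=(1+y)/(1-y), v=(1+y)/((1-y)x) to Montgomery A=165660120628488,B=36212350671510; then to (a',b')=(0,8562845660152).
4-bit Miller (1101) on E'/F_{195405355511761} with a'=0, b'=8562845660152: accumulate tangent/chord ratios at Q'+S and P'+S'.
So e_{13}(P',Q') = 9284196297418 + 78165795691890*t + 167853623785685*t^2 + 48174872890992*t^3.
Finally e_{13}(P,Q) = 133135085274155 + 75506565665269*t + 74744815044132*t^2 + 130815877057276*t^3.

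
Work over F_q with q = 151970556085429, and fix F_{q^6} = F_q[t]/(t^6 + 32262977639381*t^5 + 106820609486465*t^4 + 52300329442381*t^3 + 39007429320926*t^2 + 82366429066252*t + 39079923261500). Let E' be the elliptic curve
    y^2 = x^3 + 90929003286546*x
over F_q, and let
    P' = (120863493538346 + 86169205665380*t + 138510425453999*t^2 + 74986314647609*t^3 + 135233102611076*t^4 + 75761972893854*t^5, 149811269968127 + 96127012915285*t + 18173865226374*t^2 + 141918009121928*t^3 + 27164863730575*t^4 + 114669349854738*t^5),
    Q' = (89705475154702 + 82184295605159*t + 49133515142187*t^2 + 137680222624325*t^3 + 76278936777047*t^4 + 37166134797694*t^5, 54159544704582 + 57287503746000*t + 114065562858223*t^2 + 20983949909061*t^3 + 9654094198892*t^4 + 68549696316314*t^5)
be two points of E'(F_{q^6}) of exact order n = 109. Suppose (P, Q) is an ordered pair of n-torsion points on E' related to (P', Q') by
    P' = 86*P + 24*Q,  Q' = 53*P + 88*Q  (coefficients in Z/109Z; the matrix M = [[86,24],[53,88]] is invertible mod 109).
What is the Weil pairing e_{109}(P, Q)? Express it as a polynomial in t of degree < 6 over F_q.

70100789264700 + 135394864775540*t + 46973516864116*t^2 + 1210692522707*t^3 + 125811476356968*t^4 + 100829085443874*t^5

e_{109}(aP+bQ,cP+dQ) = e_{109}(P,Q)^(ad-bc); with (a,b,c,d)=(86,24,53,88) this gives the det-109 law.
Hence e(P,Q) = e(P',Q')^{88} where 88 = 83^{-1} mod 109.
Double-and-add over 1101101: 7-1 doublings, 5-1 additions; each step l_{T,T}/v_{2T} or l_{T,P'}/v at Q'+S for random S.
Miller gives e_{109}(P',Q') = 25534373545246 + 8501330430556*t + 43230385426571*t^2 + 149183378006967*t^3 + 23511273839270*t^4 + 32300894561894*t^5 in F_{151970556085429^6}.
Raise to 88: e(P,Q) = 70100789264700 + 135394864775540*t + 46973516864116*t^2 + 1210692522707*t^3 + 125811476356968*t^4 + 100829085443874*t^5 in mu_{109}.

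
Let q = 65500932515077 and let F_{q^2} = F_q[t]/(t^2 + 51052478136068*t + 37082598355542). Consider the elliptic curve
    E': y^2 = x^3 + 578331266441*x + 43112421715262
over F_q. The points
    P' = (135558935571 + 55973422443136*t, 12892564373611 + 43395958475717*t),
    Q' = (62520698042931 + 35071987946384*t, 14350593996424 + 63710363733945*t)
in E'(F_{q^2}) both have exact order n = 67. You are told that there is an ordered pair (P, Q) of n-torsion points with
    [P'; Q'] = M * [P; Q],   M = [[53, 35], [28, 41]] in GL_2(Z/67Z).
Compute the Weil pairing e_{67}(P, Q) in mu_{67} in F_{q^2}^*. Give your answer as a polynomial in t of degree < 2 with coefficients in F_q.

Under M = [[53,35],[28,41]] in GL_2(Z/67), e_{67}(P',Q') = e_{67}(P,Q)^(53*41-35*28 mod 67).
det(M) mod 67 = 54; its inverse in (Z/67)^* is 36 (check: 54*36 mod 67 = 1).
7-bit Miller (1000011) on E'/F_{65500932515077} with a'=578331266441, b'=43112421715262: accumulate tangent/chord ratios at Q'+S and P'+S'.
Miller gives e_{67}(P',Q') = 25171735281573 + 59312918687667*t in F_{65500932515077^2}.
Hence e(P,Q) = 24035358641755 + 33724497798492*t in F_{65500932515077^2}^*.

24035358641755 + 33724497798492*t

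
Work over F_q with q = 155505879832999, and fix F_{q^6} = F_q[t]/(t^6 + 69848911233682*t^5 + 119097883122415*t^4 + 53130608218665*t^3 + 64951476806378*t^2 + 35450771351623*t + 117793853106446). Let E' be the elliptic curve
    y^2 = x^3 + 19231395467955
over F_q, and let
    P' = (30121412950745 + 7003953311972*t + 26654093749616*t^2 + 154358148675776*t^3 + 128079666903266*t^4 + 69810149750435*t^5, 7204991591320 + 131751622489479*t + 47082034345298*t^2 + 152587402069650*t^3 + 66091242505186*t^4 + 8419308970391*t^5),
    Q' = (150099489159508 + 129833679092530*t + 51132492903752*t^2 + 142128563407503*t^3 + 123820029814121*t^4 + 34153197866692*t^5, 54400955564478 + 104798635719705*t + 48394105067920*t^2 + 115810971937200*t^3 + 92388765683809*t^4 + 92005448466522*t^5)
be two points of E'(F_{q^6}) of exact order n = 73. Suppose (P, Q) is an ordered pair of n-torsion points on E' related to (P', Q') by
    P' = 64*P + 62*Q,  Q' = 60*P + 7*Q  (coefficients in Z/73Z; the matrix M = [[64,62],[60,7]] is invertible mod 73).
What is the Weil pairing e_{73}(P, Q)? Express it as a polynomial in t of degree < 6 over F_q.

Under M = [[64,62],[60,7]] in GL_2(Z/73), e_{73}(P',Q') = e_{73}(P,Q)^(64*7-62*60 mod 73).
Inverting 13 mod 73: 45. Thus e_{73}(P,Q) = e(P',Q')^{45}.
Double-and-add over 1001001: 7-1 doublings, 3-1 additions; each step l_{T,T}/v_{2T} or l_{T,P'}/v at Q'+S for random S.
Miller gives e_{73}(P',Q') = 114232643327449 + 56758322221233*t + 90547649774606*t^2 + 73366227296646*t^3 + 91142060428264*t^4 + 120716155113899*t^5 in F_{155505879832999^6}.
(114232643327449 + 56758322221233*t + 90547649774606*t^2 + 73366227296646*t^3 + 91142060428264*t^4 + 120716155113899*t^5)^{45} mod (155505879832999,f) = 106769101707587 + 100917670393636*t + 154221140048452*t^2 + 116180782608864*t^3 + 98323349955472*t^4 + 136841678498071*t^5.

106769101707587 + 100917670393636*t + 154221140048452*t^2 + 116180782608864*t^3 + 98323349955472*t^4 + 136841678498071*t^5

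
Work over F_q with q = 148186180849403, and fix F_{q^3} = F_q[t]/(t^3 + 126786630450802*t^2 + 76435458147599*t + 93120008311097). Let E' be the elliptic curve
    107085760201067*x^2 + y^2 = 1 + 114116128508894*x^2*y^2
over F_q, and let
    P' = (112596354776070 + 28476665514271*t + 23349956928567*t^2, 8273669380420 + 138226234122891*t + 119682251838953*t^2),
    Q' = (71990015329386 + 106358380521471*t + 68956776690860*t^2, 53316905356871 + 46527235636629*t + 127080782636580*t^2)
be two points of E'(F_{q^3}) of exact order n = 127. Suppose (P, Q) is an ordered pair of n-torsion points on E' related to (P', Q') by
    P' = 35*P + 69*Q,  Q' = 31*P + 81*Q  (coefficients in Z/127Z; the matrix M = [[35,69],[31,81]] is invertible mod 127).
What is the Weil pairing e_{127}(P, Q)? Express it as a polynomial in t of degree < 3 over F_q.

The 127-Weil pairing on E[127] over F_{148186180849403} is alternating-bilinear: e_{127}(P',Q') = e_{127}(P,Q)^det(M).
Inverting 61 mod 127: 25. Thus e_{127}(P,Q) = e(P',Q')^{25}.
Edwards a_E,d_E -> Montgomery A=132694543448922,B=37537592849459 -> Weierstrass 76897895617950,144418055683990 via alpha=61564678259894,beta=35288953135394.
Run Miller on y^2=x^3+76897895617950*x+144418055683990 over F_{148186180849403}: ladder 1111111 (7 bits); e = f_P(D_Q)/f_Q(D_P).
e_{127}(P',Q') = 7846926689374 + 100968105887926*t + 25013947318534*t^2.
(7846926689374 + 100968105887926*t + 25013947318534*t^2)^{25} mod (148186180849403,f) = 91078632323889 + 65985090255450*t + 97338181841132*t^2.

91078632323889 + 65985090255450*t + 97338181841132*t^2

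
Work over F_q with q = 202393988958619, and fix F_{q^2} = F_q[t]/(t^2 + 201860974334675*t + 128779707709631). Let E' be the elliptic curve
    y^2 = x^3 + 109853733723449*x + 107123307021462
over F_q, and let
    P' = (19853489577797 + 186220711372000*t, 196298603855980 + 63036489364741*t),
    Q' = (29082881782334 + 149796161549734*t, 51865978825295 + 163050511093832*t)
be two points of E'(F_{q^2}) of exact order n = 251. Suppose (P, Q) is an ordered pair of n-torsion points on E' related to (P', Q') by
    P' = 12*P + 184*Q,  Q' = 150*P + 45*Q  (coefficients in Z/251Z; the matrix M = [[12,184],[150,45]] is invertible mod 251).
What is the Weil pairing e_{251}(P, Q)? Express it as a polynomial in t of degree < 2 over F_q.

Since e_{251}(P,P)=e_{251}(Q,Q)=1 and e_{251}(Q,P)=e_{251}(P,Q)^{-1}, expanding e_{251}(12*P + 184*Q,150*P + 45*Q) leaves e(P,Q)^det(M).
det M = 12*45 - 184*150 = -27060 = 48 (mod 251); 48^{-1} = 68 (mod 251).
n = 251 = (11111011)_2 (8 bits, wt 7); accumulate f_{251,P'}(Q'+S)/f_{251,P'}(S) along the 7-step ladder.
The quotient is 198534939656161 + 153233211702189*t.
Raise to 68: e(P,Q) = 193330872699836 + 158772055565661*t in mu_{251}.

193330872699836 + 158772055565661*t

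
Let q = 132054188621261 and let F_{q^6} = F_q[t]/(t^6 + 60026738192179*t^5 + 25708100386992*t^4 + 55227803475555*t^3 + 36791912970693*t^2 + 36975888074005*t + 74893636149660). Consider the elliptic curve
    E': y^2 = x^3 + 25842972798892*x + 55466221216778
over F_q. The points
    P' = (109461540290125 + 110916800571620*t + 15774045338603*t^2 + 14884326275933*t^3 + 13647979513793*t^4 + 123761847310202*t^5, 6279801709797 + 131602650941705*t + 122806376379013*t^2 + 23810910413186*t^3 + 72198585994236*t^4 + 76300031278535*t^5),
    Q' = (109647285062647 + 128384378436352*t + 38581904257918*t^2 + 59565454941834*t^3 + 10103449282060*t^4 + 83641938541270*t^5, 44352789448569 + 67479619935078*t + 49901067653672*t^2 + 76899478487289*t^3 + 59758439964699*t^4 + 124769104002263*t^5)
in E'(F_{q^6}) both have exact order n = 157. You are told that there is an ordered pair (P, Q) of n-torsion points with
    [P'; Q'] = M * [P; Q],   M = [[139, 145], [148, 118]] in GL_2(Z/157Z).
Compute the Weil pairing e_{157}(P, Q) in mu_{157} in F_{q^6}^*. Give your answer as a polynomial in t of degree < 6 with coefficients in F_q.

Under M = [[139,145],[148,118]] in GL_2(Z/157), e_{157}(P',Q') = e_{157}(P,Q)^(139*118-145*148 mod 157).
Inverting 123 mod 157: 60. Thus e_{157}(P,Q) = e(P',Q')^{60}.
8-bit Miller (10011101) on E'/F_{132054188621261} with a'=25842972798892, b'=55466221216778: accumulate tangent/chord ratios at Q'+S and P'+S'.
The quotient is 20246234334923 + 129348285638731*t + 125956071332925*t^2 + 3004342722162*t^3 + 127525306740330*t^4 + 8834873579552*t^5.
(20246234334923 + 129348285638731*t + 125956071332925*t^2 + 3004342722162*t^3 + 127525306740330*t^4 + 8834873579552*t^5)^{60} mod (132054188621261,f) = 66485483358184 + 119558942330302*t + 20664672285247*t^2 + 91636994191150*t^3 + 109419866033213*t^4 + 125171817143212*t^5.

66485483358184 + 119558942330302*t + 20664672285247*t^2 + 91636994191150*t^3 + 109419866033213*t^4 + 125171817143212*t^5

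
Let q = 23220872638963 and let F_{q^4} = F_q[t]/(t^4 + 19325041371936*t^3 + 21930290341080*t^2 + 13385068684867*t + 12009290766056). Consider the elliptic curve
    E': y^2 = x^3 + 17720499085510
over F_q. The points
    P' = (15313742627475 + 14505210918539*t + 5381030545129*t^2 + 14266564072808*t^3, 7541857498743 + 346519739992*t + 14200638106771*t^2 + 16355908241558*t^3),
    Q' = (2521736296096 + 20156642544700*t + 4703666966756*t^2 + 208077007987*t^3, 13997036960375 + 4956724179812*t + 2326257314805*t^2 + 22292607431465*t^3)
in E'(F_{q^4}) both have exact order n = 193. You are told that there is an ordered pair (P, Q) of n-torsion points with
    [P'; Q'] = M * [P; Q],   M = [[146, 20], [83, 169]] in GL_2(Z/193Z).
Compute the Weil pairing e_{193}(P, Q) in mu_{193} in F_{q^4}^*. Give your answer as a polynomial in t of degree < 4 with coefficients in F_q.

Under M = [[146,20],[83,169]] in GL_2(Z/193), e_{193}(P',Q') = e_{193}(P,Q)^(146*169-20*83 mod 193).
146*169 - 20*83 = 23014; reduced mod 193: det = 47, inverse 115.
Double-and-add over 11000001: 8-1 doublings, 3-1 additions; each step l_{T,T}/v_{2T} or l_{T,P'}/v at Q'+S for random S.
So e_{193}(P',Q') = 10362156341695 + 9190546808085*t + 4544024841342*t^2 + 3691544748587*t^3.
e_{193}(P,Q) = (10362156341695 + 9190546808085*t + 4544024841342*t^2 + 3691544748587*t^3)^{115} = 11536165932311 + 21132401782822*t + 5448169732112*t^2 + 13357406955937*t^3.

11536165932311 + 21132401782822*t + 5448169732112*t^2 + 13357406955937*t^3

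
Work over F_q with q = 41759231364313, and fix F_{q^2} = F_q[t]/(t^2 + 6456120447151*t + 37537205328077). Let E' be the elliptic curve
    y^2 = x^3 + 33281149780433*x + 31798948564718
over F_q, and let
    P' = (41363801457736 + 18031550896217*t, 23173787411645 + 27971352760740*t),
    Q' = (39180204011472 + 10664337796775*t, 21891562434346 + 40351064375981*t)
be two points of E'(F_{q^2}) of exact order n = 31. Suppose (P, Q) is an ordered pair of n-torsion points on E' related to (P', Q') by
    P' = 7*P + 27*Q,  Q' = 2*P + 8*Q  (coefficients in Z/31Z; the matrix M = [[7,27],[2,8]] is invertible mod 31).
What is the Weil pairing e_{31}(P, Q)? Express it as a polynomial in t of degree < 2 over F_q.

12367244867244 + 14099783828898*t

Since e_{31}(P,P)=e_{31}(Q,Q)=1 and e_{31}(Q,P)=e_{31}(P,Q)^{-1}, expanding e_{31}(7*P + 27*Q,2*P + 8*Q) leaves e(P,Q)^det(M).
det M = 7*8 - 27*2 = 2 = 2 (mod 31); 2^{-1} = 16 (mod 31).
n = 31 = (11111)_2 (5 bits, wt 5); accumulate f_{31,P'}(Q'+S)/f_{31,P'}(S) along the 4-step ladder.
Miller gives e_{31}(P',Q') = 13063328909383 + 19622496144643*t in F_{41759231364313^2}.
Hence e(P,Q) = 12367244867244 + 14099783828898*t in F_{41759231364313^2}^*.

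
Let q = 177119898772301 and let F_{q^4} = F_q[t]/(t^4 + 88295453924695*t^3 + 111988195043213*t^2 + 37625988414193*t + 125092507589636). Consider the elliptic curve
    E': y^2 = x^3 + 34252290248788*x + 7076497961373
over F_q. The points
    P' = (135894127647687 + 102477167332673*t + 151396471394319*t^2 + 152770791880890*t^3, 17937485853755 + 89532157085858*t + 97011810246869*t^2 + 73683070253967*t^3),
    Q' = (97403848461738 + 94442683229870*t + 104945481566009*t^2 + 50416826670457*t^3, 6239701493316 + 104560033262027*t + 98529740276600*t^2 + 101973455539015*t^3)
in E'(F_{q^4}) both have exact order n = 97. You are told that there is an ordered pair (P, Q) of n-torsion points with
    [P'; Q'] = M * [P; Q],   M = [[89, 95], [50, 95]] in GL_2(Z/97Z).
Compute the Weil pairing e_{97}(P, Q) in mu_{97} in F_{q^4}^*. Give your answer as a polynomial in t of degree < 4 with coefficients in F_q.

Alternating bilinearity on E[97] (values in mu_{97} in F_{177119898772301^4}) gives e(P',Q') = e(P,Q)^det(M).
det(M) mod 97 = 19; its inverse in (Z/97)^* is 46 (check: 19*46 mod 97 = 1).
Run Miller on y^2=x^3+34252290248788*x+7076497961373 over F_{177119898772301}: ladder 1100001 (7 bits); e = f_P(D_Q)/f_Q(D_P).
The quotient is 18635627347308 + 53422989795247*t + 75254777988921*t^2 + 138117713801600*t^3.
e_{97}(P,Q) = (18635627347308 + 53422989795247*t + 75254777988921*t^2 + 138117713801600*t^3)^{46} = 132794703243693 + 137520778960636*t + 81840834410495*t^2 + 175216282006453*t^3.

132794703243693 + 137520778960636*t + 81840834410495*t^2 + 175216282006453*t^3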